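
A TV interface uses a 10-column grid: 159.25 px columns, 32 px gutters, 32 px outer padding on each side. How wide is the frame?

Total width: 2·32 + 10·159.25 + 9·32 = 1944.5 px.

1944.5 px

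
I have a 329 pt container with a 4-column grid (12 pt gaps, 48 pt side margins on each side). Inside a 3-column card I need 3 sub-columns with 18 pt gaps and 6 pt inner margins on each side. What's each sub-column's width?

Subtract both margins: 329 − 2·48 = 233 pt.
233 − 3·12 = 197; ÷4 gives c = 49.25 pt.
3 columns plus 2 gaps: 147.75 + 24 = 171.75 pt.
Inner content = 171.75 − 2·6 = 159.75 pt.
3 columns + 2 gaps: 3d + 2·18 = 159.75.
3d = 159.75 − 36 = 123.75, so d = 41.25 pt.

41.25 pt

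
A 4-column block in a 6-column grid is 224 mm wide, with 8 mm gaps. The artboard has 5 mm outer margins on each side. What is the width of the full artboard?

Subtracting 3 gaps of 8 leaves 200 for 4 columns, so c = 50 mm.
Adding margins, columns and gutters: 10 + 300 + 40 = 350 mm.

350 mm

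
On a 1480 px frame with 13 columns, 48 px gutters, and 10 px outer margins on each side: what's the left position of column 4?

358 px

Content = 1480 − 2·10 = 1460 px.
13 columns + 12 gutters: 13c + 12·48 = 1460.
13c = 1460 − 576 = 884, so c = 68 px.
Each column+gutter stride is 116 px; 3 of them past the 10 px margin is 10 + 348 = 358 px.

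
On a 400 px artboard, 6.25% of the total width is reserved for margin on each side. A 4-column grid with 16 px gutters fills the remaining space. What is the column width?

75.5 px

Margins: 6.25% × 400 = 25 px each, so content = 400 − 50 = 350 px.
4c + 3·16 = 350 → 4c = 302 → c = 75.5 px.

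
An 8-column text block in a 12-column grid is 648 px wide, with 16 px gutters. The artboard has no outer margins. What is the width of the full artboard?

8c + 7·16 = 648 → 8c = 536 → c = 67 px.
Total width: 12·67 + 11·16 = 980 px.

980 px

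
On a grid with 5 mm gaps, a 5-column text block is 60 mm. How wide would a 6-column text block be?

73 mm

Subtracting 4 gaps of 5 leaves 40 for 5 columns, so c = 8 mm.
6-column span = 6·8 + 5·5 = 73 mm.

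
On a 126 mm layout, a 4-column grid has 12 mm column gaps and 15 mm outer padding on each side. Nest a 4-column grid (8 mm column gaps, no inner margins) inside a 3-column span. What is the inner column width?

11.25 mm

Subtract both margins: 126 − 2·15 = 96 mm.
4c + 3·12 = 96 → 4c = 60 → c = 15 mm.
Span of 3: 3·15 + 2·12 = 45 + 24 = 69 mm.
4d + 3·8 = 69 → 4d = 45 → d = 11.25 mm.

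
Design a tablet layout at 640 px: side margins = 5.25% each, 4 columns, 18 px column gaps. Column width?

640 × (1 − 2·5.25%) = 640 × 89.5% = 572.8 px for the columns.
4 columns + 3 column gaps: 4c + 3·18 = 572.8.
4c = 572.8 − 54 = 518.8, so c = 129.7 px.

129.7 px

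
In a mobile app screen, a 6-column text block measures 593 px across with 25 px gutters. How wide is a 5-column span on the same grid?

490 px

6 columns + 5 gutters: 6c + 5·25 = 593.
6c = 593 − 125 = 468, so c = 78 px.
5 columns plus 4 gutters: 390 + 100 = 490 px.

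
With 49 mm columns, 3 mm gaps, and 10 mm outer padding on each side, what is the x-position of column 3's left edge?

114 mm

Before column 3: the margin + 2 columns + 2 gaps.
Offset = 10 + 2·(49 + 3) = 10 + 104 = 114 mm.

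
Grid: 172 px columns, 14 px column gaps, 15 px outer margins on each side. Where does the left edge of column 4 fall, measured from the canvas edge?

Column 4 starts at margin + 3·(column + gutter) = 15 + 3·186 = 573 px.

573 px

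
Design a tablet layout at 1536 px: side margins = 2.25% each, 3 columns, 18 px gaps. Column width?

Margins: 2.25% × 1536 = 34.56 px each, so content = 1536 − 69.12 = 1466.88 px.
1466.88 − 2·18 = 1430.88; ÷3 gives c = 476.96 px.

476.96 px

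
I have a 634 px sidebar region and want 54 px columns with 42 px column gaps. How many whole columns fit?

7 columns: 7·54 + 6·42 = 630 px ≤ 634.
8 columns: 726 px > 634. So 7.

7 columns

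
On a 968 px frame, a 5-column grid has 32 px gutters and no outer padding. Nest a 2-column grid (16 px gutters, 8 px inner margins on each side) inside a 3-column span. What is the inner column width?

968 − 4·32 = 840; ÷5 gives c = 168 px.
3 columns plus 2 gutters: 504 + 64 = 568 px.
Inner content = 568 − 2·8 = 552 px.
2 columns + 1 gutter: 2d + 1·16 = 552.
2d = 552 − 16 = 536, so d = 268 px.

268 px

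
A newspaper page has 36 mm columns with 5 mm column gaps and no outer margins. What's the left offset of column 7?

246 mm

No margin, so column 7 starts at 6·(column + gutter) = 6·41 = 246 mm.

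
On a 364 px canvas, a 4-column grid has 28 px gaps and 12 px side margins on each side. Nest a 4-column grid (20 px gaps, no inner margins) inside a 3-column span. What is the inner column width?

47 px

Take off 24 px of margins, leaving 340 px.
4 columns + 3 gaps: 4c + 3·28 = 340.
4c = 340 − 84 = 256, so c = 64 px.
3 columns plus 2 gaps: 192 + 56 = 248 px.
4d + 3·20 = 248 → 4d = 188 → d = 47 px.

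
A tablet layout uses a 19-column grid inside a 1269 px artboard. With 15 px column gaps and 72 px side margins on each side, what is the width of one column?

45 px

Subtract both margins: 1269 − 2·72 = 1125 px.
19 columns + 18 column gaps: 19c + 18·15 = 1125.
19c = 1125 − 270 = 855, so c = 45 px.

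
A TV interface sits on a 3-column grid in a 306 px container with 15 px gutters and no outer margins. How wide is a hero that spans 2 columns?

3c + 2·15 = 306 → 3c = 276 → c = 92 px.
2-column span = 2·92 + 1·15 = 199 px.

199 px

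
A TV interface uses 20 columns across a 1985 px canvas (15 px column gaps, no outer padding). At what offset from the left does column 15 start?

20c + 19·15 = 1985 → 20c = 1700 → c = 85 px.
No margin, so column 15 starts at 14·(column + gutter) = 14·100 = 1400 px.

1400 px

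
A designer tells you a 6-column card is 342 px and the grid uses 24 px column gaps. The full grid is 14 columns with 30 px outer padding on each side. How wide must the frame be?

6c + 5·24 = 342 → 6c = 222 → c = 37 px.
Adding margins, columns and gutters: 60 + 518 + 312 = 890 px.

890 px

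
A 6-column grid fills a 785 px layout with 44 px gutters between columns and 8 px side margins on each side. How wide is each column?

91.5 px

Subtract both margins: 785 − 2·8 = 769 px.
769 − 5·44 = 549; ÷6 gives c = 91.5 px.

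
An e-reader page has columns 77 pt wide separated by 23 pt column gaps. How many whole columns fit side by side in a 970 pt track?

9 columns

Each extra column adds 77 + 23 = 100 pt.
(970 + 23) / 100 = 9.93, so 9 columns fit.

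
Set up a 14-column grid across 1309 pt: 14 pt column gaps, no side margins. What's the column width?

1309 − 13·14 = 1127; ÷14 gives c = 80.5 pt.

80.5 pt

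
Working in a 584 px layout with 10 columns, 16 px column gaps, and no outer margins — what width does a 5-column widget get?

Subtracting 9 column gaps of 16 leaves 440 for 10 columns, so c = 44 px.
Span of 5: 5·44 + 4·16 = 220 + 64 = 284 px.

284 px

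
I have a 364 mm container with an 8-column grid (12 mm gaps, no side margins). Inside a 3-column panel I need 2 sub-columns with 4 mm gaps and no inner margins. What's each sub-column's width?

62.5 mm

8 columns + 7 gaps: 8c + 7·12 = 364.
8c = 364 − 84 = 280, so c = 35 mm.
3 columns plus 2 gaps: 105 + 24 = 129 mm.
129 − 1·4 = 125; ÷2 gives d = 62.5 mm.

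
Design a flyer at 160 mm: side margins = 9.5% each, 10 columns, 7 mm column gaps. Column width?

Each margin = 9.5% of 160 = 15.2 mm; content = 160 − 2·15.2 = 129.6 mm.
Subtracting 9 column gaps of 7 leaves 66.6 for 10 columns, so c = 6.66 mm.

6.66 mm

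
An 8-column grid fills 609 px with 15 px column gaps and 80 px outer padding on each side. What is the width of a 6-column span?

Subtract both margins: 609 − 2·80 = 449 px.
449 − 7·15 = 344; ÷8 gives c = 43 px.
6 columns plus 5 column gaps: 258 + 75 = 333 px.

333 px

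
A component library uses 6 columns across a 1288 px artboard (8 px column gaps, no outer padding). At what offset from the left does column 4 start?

6c + 5·8 = 1288 → 6c = 1248 → c = 208 px.
Before column 4: 3 columns + 3 column gaps.
Offset = 3·(208 + 8) = 3·216 = 648 px.

648 px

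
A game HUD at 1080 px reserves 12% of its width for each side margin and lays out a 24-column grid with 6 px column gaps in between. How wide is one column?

Each margin = 12% of 1080 = 129.6 px; content = 1080 − 2·129.6 = 820.8 px.
24c + 23·6 = 820.8 → 24c = 682.8 → c = 28.45 px.

28.45 px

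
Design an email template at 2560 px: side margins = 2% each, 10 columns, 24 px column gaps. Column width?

Margins: 2% × 2560 = 51.2 px each, so content = 2560 − 102.4 = 2457.6 px.
10 columns + 9 column gaps: 10c + 9·24 = 2457.6.
10c = 2457.6 − 216 = 2241.6, so c = 224.16 px.

224.16 px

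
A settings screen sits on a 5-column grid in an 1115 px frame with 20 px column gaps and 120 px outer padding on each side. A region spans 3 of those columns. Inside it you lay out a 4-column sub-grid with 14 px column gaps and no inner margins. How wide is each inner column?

Inside the margins: 1115 − 240 = 875 px.
875 − 4·20 = 795; ÷5 gives c = 159 px.
3 columns plus 2 column gaps: 477 + 40 = 517 px.
4 columns + 3 column gaps: 4d + 3·14 = 517.
4d = 517 − 42 = 475, so d = 118.75 px.

118.75 px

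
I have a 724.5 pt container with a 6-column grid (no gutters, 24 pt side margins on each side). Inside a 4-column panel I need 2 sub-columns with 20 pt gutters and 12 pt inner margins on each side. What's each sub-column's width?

203.5 pt

Subtract both margins: 724.5 − 2·24 = 676.5 pt.
With no gutters, each column is 676.5/6 = 112.75 pt.
With no gutters, 4 columns span 4·112.75 = 451 pt.
Inner content = 451 − 2·12 = 427 pt.
2d + 1·20 = 427 → 2d = 407 → d = 203.5 pt.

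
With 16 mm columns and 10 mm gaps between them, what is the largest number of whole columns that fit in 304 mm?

Each extra column adds 16 + 10 = 26 mm.
(304 + 10) / 26 = 12.08, so 12 columns fit.

12 columns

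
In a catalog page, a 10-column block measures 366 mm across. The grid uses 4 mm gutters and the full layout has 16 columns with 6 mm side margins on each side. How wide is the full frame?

600 mm

10 columns + 9 gutters: 10c + 9·4 = 366.
10c = 366 − 36 = 330, so c = 33 mm.
Adding margins, columns and gutters: 12 + 528 + 60 = 600 mm.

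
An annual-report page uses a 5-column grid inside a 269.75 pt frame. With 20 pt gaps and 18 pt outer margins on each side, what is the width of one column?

30.75 pt

Take off 36 pt of margins, leaving 233.75 pt.
5c + 4·20 = 233.75 → 5c = 153.75 → c = 30.75 pt.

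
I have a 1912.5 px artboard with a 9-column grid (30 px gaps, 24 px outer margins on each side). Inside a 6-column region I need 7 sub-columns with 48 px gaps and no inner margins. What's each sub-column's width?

135 px

Take off 48 px of margins, leaving 1864.5 px.
1864.5 − 8·30 = 1624.5; ÷9 gives c = 180.5 px.
Span of 6: 6·180.5 + 5·30 = 1083 + 150 = 1233 px.
1233 − 6·48 = 945; ÷7 gives d = 135 px.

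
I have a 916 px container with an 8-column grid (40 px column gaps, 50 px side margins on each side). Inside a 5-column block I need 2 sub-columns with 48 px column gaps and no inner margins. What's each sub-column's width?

223.5 px

Inside the margins: 916 − 100 = 816 px.
8 columns + 7 column gaps: 8c + 7·40 = 816.
8c = 816 − 280 = 536, so c = 67 px.
Span of 5: 5·67 + 4·40 = 335 + 160 = 495 px.
Subtracting 1 column gap of 48 leaves 447 for 2 columns, so d = 223.5 px.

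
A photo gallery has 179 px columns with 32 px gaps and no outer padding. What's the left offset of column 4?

633 px

Before column 4: 3 columns + 3 gaps.
Offset = 3·(179 + 32) = 3·211 = 633 px.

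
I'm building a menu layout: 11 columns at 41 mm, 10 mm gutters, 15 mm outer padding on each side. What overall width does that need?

581 mm

Canvas = 2·15 + 11·41 + 10·10 = 30 + 451 + 100 = 581 mm.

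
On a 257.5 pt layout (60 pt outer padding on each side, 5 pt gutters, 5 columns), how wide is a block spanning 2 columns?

Content width = 257.5 − 2·60 = 137.5 pt.
Subtracting 4 gutters of 5 leaves 117.5 for 5 columns, so c = 23.5 pt.
2 columns plus 1 gutter: 47 + 5 = 52 pt.

52 pt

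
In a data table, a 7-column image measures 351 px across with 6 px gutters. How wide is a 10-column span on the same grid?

7c + 6·6 = 351 → 7c = 315 → c = 45 px.
Span of 10: 10·45 + 9·6 = 450 + 54 = 504 px.

504 px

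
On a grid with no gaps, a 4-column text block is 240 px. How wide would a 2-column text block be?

240 / 4 = 60 px per column.
With no gaps, 2 columns span 2·60 = 120 px.

120 px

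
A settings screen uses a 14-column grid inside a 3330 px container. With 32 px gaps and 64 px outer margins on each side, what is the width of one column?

Inside the margins: 3330 − 128 = 3202 px.
3202 − 13·32 = 2786; ÷14 gives c = 199 px.

199 px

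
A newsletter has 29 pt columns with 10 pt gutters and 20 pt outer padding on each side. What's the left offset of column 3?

98 pt

Each column+gutter stride is 39 pt; 2 of them past the 20 pt margin is 20 + 78 = 98 pt.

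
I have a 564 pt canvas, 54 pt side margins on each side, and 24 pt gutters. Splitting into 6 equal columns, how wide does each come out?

56 pt

Take off 108 pt of margins, leaving 456 pt.
6c + 5·24 = 456 → 6c = 336 → c = 56 pt.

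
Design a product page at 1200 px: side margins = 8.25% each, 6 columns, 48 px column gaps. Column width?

1200 × (1 − 2·8.25%) = 1200 × 83.5% = 1002 px for the columns.
6 columns + 5 column gaps: 6c + 5·48 = 1002.
6c = 1002 − 240 = 762, so c = 127 px.

127 px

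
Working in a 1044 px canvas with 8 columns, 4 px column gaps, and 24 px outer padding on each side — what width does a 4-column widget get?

496 px

Take off 48 px of margins, leaving 996 px.
8c + 7·4 = 996 → 8c = 968 → c = 121 px.
4-column span = 4·121 + 3·4 = 496 px.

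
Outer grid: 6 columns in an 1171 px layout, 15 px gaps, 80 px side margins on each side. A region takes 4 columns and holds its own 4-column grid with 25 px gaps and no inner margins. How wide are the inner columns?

148.5 px

Outer content = 1171 − 2·80 = 1011 px.
Subtracting 5 gaps of 15 leaves 936 for 6 columns, so c = 156 px.
4 columns plus 3 gaps: 624 + 45 = 669 px.
669 − 3·25 = 594; ÷4 gives d = 148.5 px.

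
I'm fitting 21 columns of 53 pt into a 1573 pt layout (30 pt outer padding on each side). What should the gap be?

20 pt

Inside the margins: 1573 − 60 = 1513 pt.
Columns use 1113 pt, leaving 400 pt across 20 gaps = 20 pt each.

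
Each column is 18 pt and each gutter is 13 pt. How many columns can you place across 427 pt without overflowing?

14 columns

Each extra column adds 18 + 13 = 31 pt.
(427 + 13) / 31 = 14.19, so 14 columns fit.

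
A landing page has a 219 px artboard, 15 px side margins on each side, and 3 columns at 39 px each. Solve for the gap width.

36 px

Content width = 219 − 2·15 = 189 px.
Columns use 117 px, leaving 72 px across 2 gaps = 36 px each.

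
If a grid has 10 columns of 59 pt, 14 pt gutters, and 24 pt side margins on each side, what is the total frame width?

Total width: 2·24 + 10·59 + 9·14 = 764 pt.

764 pt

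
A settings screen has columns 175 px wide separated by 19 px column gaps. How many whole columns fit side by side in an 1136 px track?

5 columns

Each extra column adds 175 + 19 = 194 px.
(1136 + 19) / 194 = 5.95, so 5 columns fit.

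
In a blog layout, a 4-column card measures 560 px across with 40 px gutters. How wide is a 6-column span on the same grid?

4 columns + 3 gutters: 4c + 3·40 = 560.
4c = 560 − 120 = 440, so c = 110 px.
6 columns plus 5 gutters: 660 + 200 = 860 px.

860 px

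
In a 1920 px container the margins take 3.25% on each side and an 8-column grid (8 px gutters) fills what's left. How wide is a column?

Margins: 3.25% × 1920 = 62.4 px each, so content = 1920 − 124.8 = 1795.2 px.
1795.2 − 7·8 = 1739.2; ÷8 gives c = 217.4 px.

217.4 px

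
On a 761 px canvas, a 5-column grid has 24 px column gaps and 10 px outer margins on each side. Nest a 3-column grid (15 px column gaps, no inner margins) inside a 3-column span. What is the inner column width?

Take off 20 px of margins, leaving 741 px.
5c + 4·24 = 741 → 5c = 645 → c = 129 px.
3 columns plus 2 column gaps: 387 + 48 = 435 px.
3d + 2·15 = 435 → 3d = 405 → d = 135 px.

135 px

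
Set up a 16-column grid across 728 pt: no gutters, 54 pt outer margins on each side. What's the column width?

Subtract both margins: 728 − 2·54 = 620 pt.
620 / 16 = 38.75 pt per column.

38.75 pt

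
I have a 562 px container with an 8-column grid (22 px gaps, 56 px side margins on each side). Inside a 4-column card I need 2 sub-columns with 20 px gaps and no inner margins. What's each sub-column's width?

97 px

Outer content = 562 − 2·56 = 450 px.
8c + 7·22 = 450 → 8c = 296 → c = 37 px.
4-column span = 4·37 + 3·22 = 214 px.
2 columns + 1 gap: 2d + 1·20 = 214.
2d = 214 − 20 = 194, so d = 97 px.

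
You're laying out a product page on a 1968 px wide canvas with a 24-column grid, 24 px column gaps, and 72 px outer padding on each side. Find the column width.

53 px

Content width = 1968 − 2·72 = 1824 px.
Subtracting 23 column gaps of 24 leaves 1272 for 24 columns, so c = 53 px.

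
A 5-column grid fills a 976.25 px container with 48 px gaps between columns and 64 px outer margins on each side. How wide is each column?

Subtract both margins: 976.25 − 2·64 = 848.25 px.
848.25 − 4·48 = 656.25; ÷5 gives c = 131.25 px.

131.25 px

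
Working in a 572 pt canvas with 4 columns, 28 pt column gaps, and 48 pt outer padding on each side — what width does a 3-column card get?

350 pt

Inside the margins: 572 − 96 = 476 pt.
476 − 3·28 = 392; ÷4 gives c = 98 pt.
3-column span = 3·98 + 2·28 = 350 pt.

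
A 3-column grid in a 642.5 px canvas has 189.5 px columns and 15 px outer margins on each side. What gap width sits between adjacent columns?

22 px

Content width = 642.5 − 2·15 = 612.5 px.
3 columns take 3·189.5 = 568.5 px; remaining 44 splits into 2 gaps.
g = 44 / 2 = 22 px.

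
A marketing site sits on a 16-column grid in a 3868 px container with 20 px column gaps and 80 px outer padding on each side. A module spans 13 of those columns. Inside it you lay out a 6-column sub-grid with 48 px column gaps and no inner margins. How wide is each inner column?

461.5 px

Inside the margins: 3868 − 160 = 3708 px.
16c + 15·20 = 3708 → 16c = 3408 → c = 213 px.
Span of 13: 13·213 + 12·20 = 2769 + 240 = 3009 px.
6d + 5·48 = 3009 → 6d = 2769 → d = 461.5 px.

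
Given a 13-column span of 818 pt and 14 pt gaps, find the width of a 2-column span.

114 pt

13c + 12·14 = 818 → 13c = 650 → c = 50 pt.
Span of 2: 2·50 + 1·14 = 100 + 14 = 114 pt.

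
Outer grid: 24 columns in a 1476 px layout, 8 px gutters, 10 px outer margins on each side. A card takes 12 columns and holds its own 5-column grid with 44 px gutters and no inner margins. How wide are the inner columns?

Subtract both margins: 1476 − 2·10 = 1456 px.
Subtracting 23 gutters of 8 leaves 1272 for 24 columns, so c = 53 px.
12-column span = 12·53 + 11·8 = 724 px.
Subtracting 4 gutters of 44 leaves 548 for 5 columns, so d = 109.6 px.

109.6 px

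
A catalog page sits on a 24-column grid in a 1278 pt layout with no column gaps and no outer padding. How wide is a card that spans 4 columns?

1278 / 24 = 53.25 pt per column.
4-column span = 4·53.25 = 213 pt.

213 pt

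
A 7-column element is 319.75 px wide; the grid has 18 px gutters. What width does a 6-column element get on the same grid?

271.5 px

7c + 6·18 = 319.75 → 7c = 211.75 → c = 30.25 px.
6-column span = 6·30.25 + 5·18 = 271.5 px.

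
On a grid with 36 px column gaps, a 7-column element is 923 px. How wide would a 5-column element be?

649 px

923 − 6·36 = 707; ÷7 gives c = 101 px.
Span of 5: 5·101 + 4·36 = 505 + 144 = 649 px.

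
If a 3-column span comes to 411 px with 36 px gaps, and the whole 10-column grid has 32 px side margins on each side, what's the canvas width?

1518 px

3c + 2·36 = 411 → 3c = 339 → c = 113 px.
Adding margins, columns and gutters: 64 + 1130 + 324 = 1518 px.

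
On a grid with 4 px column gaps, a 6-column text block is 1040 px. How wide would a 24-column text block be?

4172 px

6c + 5·4 = 1040 → 6c = 1020 → c = 170 px.
24 columns plus 23 column gaps: 4080 + 92 = 4172 px.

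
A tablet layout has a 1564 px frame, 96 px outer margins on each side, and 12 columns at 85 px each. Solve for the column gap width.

Subtract both margins: 1564 − 2·96 = 1372 px.
12·85 + 11g = 1372 → 11g = 352 → g = 32 px.

32 px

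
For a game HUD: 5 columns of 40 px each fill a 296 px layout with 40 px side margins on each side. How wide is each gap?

Take off 80 px of margins, leaving 216 px.
5 columns take 5·40 = 200 px; remaining 16 splits into 4 gaps.
g = 16 / 4 = 4 px.

4 px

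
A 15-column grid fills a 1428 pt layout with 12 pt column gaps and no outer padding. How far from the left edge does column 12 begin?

1056 pt

1428 − 14·12 = 1260; ÷15 gives c = 84 pt.
Before column 12: 11 columns + 11 column gaps.
Offset = 11·(84 + 12) = 11·96 = 1056 pt.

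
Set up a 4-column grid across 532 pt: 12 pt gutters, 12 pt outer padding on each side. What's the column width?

118 pt

Take off 24 pt of margins, leaving 508 pt.
4 columns + 3 gutters: 4c + 3·12 = 508.
4c = 508 − 36 = 472, so c = 118 pt.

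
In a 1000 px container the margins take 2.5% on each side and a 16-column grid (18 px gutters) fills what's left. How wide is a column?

Margins: 2.5% × 1000 = 25 px each, so content = 1000 − 50 = 950 px.
950 − 15·18 = 680; ÷16 gives c = 42.5 px.

42.5 px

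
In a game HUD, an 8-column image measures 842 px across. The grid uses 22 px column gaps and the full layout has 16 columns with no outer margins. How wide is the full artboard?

1706 px

8c + 7·22 = 842 → 8c = 688 → c = 86 px.
Total width: 16·86 + 15·22 = 1706 px.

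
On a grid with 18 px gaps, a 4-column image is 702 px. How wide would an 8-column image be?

1422 px

Subtracting 3 gaps of 18 leaves 648 for 4 columns, so c = 162 px.
Span of 8: 8·162 + 7·18 = 1296 + 126 = 1422 px.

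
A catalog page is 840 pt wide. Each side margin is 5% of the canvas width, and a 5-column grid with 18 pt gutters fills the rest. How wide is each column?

136.8 pt

Each margin = 5% of 840 = 42 pt; content = 840 − 2·42 = 756 pt.
5 columns + 4 gutters: 5c + 4·18 = 756.
5c = 756 − 72 = 684, so c = 136.8 pt.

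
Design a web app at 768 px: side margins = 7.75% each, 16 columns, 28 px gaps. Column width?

14.31 px

Margins: 7.75% × 768 = 59.52 px each, so content = 768 − 119.04 = 648.96 px.
648.96 − 15·28 = 228.96; ÷16 gives c = 14.31 px.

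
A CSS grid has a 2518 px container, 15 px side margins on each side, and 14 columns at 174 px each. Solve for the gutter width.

4 px

Inside the margins: 2518 − 30 = 2488 px.
Columns use 2436 px, leaving 52 px across 13 gutters = 4 px each.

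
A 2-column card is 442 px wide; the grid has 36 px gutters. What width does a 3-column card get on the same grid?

681 px

2 columns + 1 gutter: 2c + 1·36 = 442.
2c = 442 − 36 = 406, so c = 203 px.
3-column span = 3·203 + 2·36 = 681 px.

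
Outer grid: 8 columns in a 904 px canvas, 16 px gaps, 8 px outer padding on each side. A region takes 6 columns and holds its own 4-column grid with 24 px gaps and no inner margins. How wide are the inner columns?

Subtract both margins: 904 − 2·8 = 888 px.
8c + 7·16 = 888 → 8c = 776 → c = 97 px.
6-column span = 6·97 + 5·16 = 662 px.
Subtracting 3 gaps of 24 leaves 590 for 4 columns, so d = 147.5 px.

147.5 px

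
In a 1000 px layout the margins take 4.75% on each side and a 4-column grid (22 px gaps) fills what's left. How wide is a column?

1000 × (1 − 2·4.75%) = 1000 × 90.5% = 905 px for the columns.
4 columns + 3 gaps: 4c + 3·22 = 905.
4c = 905 − 66 = 839, so c = 209.75 px.

209.75 px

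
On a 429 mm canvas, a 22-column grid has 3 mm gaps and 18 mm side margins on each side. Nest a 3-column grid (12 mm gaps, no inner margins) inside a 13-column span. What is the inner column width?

Inside the margins: 429 − 36 = 393 mm.
22 columns + 21 gaps: 22c + 21·3 = 393.
22c = 393 − 63 = 330, so c = 15 mm.
13 columns plus 12 gaps: 195 + 36 = 231 mm.
Subtracting 2 gaps of 12 leaves 207 for 3 columns, so d = 69 mm.

69 mm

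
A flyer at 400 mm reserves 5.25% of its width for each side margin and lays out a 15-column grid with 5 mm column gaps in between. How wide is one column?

19.2 mm

400 × (1 − 2·5.25%) = 400 × 89.5% = 358 mm for the columns.
15 columns + 14 column gaps: 15c + 14·5 = 358.
15c = 358 − 70 = 288, so c = 19.2 mm.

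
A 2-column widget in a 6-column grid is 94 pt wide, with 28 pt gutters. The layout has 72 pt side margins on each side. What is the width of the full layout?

482 pt

94 − 1·28 = 66; ÷2 gives c = 33 pt.
Total width: 2·72 + 6·33 + 5·28 = 482 pt.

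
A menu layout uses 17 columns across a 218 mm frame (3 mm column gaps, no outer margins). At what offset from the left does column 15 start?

182 mm

Subtracting 16 column gaps of 3 leaves 170 for 17 columns, so c = 10 mm.
Each column+gutter stride is 13 mm; with no margin, 14 of them is 182 mm.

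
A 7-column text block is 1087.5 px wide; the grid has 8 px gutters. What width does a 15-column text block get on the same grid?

2339.5 px

7 columns + 6 gutters: 7c + 6·8 = 1087.5.
7c = 1087.5 − 48 = 1039.5, so c = 148.5 px.
15 columns plus 14 gutters: 2227.5 + 112 = 2339.5 px.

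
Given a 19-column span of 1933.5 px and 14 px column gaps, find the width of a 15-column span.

19c + 18·14 = 1933.5 → 19c = 1681.5 → c = 88.5 px.
15 columns plus 14 column gaps: 1327.5 + 196 = 1523.5 px.

1523.5 px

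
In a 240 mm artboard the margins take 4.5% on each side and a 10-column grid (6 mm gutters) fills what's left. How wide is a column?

16.44 mm

Margins: 4.5% × 240 = 10.8 mm each, so content = 240 − 21.6 = 218.4 mm.
10 columns + 9 gutters: 10c + 9·6 = 218.4.
10c = 218.4 − 54 = 164.4, so c = 16.44 mm.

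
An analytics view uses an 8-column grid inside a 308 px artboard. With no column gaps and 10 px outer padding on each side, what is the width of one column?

36 px

Subtract both margins: 308 − 2·10 = 288 px.
288 / 8 = 36 px per column.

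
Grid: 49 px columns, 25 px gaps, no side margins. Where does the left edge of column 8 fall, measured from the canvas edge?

518 px

Before column 8: 7 columns + 7 gaps.
Offset = 7·(49 + 25) = 7·74 = 518 px.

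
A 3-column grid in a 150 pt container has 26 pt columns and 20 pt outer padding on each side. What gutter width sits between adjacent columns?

Content width = 150 − 2·20 = 110 pt.
3 columns take 3·26 = 78 pt; remaining 32 splits into 2 gutters.
g = 32 / 2 = 16 pt.

16 pt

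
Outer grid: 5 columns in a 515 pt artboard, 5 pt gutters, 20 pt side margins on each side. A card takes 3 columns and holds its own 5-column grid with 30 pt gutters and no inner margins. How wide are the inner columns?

Outer content = 515 − 2·20 = 475 pt.
5 columns + 4 gutters: 5c + 4·5 = 475.
5c = 475 − 20 = 455, so c = 91 pt.
3-column span = 3·91 + 2·5 = 283 pt.
283 − 4·30 = 163; ÷5 gives d = 32.6 pt.

32.6 pt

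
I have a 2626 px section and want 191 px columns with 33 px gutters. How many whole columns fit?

11 columns

11 columns: 11·191 + 10·33 = 2431 px ≤ 2626.
12 columns: 2655 px > 2626. So 11.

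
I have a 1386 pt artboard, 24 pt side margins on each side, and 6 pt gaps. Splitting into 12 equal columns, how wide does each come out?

106 pt

Inside the margins: 1386 − 48 = 1338 pt.
Subtracting 11 gaps of 6 leaves 1272 for 12 columns, so c = 106 pt.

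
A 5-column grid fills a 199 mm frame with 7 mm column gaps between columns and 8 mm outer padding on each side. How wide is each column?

Inside the margins: 199 − 16 = 183 mm.
Subtracting 4 column gaps of 7 leaves 155 for 5 columns, so c = 31 mm.

31 mm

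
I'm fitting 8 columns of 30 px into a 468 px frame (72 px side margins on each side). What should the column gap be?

12 px

Inside the margins: 468 − 144 = 324 px.
Columns use 240 px, leaving 84 px across 7 column gaps = 12 px each.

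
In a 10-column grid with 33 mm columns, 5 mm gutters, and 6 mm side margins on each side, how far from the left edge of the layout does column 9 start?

Each column+gutter stride is 38 mm; 8 of them past the 6 mm margin is 6 + 304 = 310 mm.

310 mm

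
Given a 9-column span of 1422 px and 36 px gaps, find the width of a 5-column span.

774 px

9 columns + 8 gaps: 9c + 8·36 = 1422.
9c = 1422 − 288 = 1134, so c = 126 px.
5-column span = 5·126 + 4·36 = 774 px.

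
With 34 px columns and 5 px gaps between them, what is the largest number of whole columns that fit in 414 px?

10 columns

10 columns: 10·34 + 9·5 = 385 px ≤ 414.
11 columns: 424 px > 414. So 10.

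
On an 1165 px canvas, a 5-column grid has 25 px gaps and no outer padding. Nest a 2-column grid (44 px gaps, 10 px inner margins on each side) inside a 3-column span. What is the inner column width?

312.5 px

1165 − 4·25 = 1065; ÷5 gives c = 213 px.
3-column span = 3·213 + 2·25 = 689 px.
Inner content = 689 − 2·10 = 669 px.
2d + 1·44 = 669 → 2d = 625 → d = 312.5 px.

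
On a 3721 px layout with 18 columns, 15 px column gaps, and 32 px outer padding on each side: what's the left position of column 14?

2684 px

Take off 64 px of margins, leaving 3657 px.
18c + 17·15 = 3657 → 18c = 3402 → c = 189 px.
Each column+gutter stride is 204 px; 13 of them past the 32 px margin is 32 + 2652 = 2684 px.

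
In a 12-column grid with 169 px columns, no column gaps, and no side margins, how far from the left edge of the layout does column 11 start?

Each column+gutter stride is 169 px; with no margin, 10 of them is 1690 px.

1690 px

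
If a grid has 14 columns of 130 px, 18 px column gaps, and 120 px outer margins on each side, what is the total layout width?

Adding margins, columns and gutters: 240 + 1820 + 234 = 2294 px.

2294 px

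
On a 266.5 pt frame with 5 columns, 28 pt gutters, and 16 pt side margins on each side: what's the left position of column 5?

226 pt

Inside the margins: 266.5 − 32 = 234.5 pt.
5 columns + 4 gutters: 5c + 4·28 = 234.5.
5c = 234.5 − 112 = 122.5, so c = 24.5 pt.
Column 5 starts at margin + 4·(column + gutter) = 16 + 4·52.5 = 226 pt.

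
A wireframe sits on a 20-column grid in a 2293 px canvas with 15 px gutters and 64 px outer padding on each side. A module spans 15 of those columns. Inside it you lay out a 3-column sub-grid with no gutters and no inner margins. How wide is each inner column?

Subtract both margins: 2293 − 2·64 = 2165 px.
20c + 19·15 = 2165 → 20c = 1880 → c = 94 px.
15-column span = 15·94 + 14·15 = 1620 px.
With no gutters, each column is 1620/3 = 540 px.

540 px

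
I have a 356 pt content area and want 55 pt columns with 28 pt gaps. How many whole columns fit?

4 columns

Each extra column adds 55 + 28 = 83 pt.
(356 + 28) / 83 = 4.63, so 4 columns fit.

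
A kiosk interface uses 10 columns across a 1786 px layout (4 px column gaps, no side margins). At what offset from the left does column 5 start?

716 px

Subtracting 9 column gaps of 4 leaves 1750 for 10 columns, so c = 175 px.
Before column 5: 4 columns + 4 column gaps.
Offset = 4·(175 + 4) = 4·179 = 716 px.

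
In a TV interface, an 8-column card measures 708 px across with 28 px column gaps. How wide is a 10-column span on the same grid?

8c + 7·28 = 708 → 8c = 512 → c = 64 px.
10 columns plus 9 column gaps: 640 + 252 = 892 px.

892 px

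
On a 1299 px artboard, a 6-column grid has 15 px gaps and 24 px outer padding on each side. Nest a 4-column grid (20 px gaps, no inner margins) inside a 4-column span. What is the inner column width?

Outer content = 1299 − 2·24 = 1251 px.
1251 − 5·15 = 1176; ÷6 gives c = 196 px.
4 columns plus 3 gaps: 784 + 45 = 829 px.
4 columns + 3 gaps: 4d + 3·20 = 829.
4d = 829 − 60 = 769, so d = 192.25 px.

192.25 px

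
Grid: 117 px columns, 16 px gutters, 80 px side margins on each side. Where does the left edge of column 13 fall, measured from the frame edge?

1676 px

Column 13 starts at margin + 12·(column + gutter) = 80 + 12·133 = 1676 px.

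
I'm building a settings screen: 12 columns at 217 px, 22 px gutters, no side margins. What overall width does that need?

Total width: 12·217 + 11·22 = 2846 px.

2846 px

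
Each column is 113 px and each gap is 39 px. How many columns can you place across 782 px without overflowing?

k columns need k·113 + (k−1)·39 = k·152 − 39.
k·152 − 39 ≤ 782 → k ≤ 821 / 152 ≈ 5.40, so k = 5.

5 columns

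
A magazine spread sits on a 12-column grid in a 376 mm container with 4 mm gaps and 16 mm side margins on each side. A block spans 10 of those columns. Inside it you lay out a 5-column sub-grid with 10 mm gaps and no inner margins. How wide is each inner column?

Subtract both margins: 376 − 2·16 = 344 mm.
12 columns + 11 gaps: 12c + 11·4 = 344.
12c = 344 − 44 = 300, so c = 25 mm.
10-column span = 10·25 + 9·4 = 286 mm.
5d + 4·10 = 286 → 5d = 246 → d = 49.2 mm.

49.2 mm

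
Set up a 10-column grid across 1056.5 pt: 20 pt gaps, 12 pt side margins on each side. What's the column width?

Content width = 1056.5 − 2·12 = 1032.5 pt.
Subtracting 9 gaps of 20 leaves 852.5 for 10 columns, so c = 85.25 pt.

85.25 pt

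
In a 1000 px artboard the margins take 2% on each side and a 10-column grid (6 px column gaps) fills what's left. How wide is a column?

90.6 px

1000 × (1 − 2·2%) = 1000 × 96% = 960 px for the columns.
Subtracting 9 column gaps of 6 leaves 906 for 10 columns, so c = 90.6 px.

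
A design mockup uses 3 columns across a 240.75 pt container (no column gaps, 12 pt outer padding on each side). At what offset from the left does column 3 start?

Content = 240.75 − 2·12 = 216.75 pt.
With no column gaps, each column is 216.75/3 = 72.25 pt.
Before column 3: the margin + 2 columns + 2 column gaps.
Offset = 12 + 2·(72.25 + 0) = 12 + 144.5 = 156.5 pt.

156.5 pt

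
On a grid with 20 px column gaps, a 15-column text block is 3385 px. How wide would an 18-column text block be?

3385 − 14·20 = 3105; ÷15 gives c = 207 px.
18 columns plus 17 column gaps: 3726 + 340 = 4066 px.

4066 px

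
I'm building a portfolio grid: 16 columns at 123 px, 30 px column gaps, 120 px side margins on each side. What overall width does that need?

2658 px

Adding margins, columns and gutters: 240 + 1968 + 450 = 2658 px.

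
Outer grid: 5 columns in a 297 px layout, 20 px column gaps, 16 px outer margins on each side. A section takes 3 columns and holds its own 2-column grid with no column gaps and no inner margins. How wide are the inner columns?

Take off 32 px of margins, leaving 265 px.
5 columns + 4 column gaps: 5c + 4·20 = 265.
5c = 265 − 80 = 185, so c = 37 px.
3-column span = 3·37 + 2·20 = 151 px.
151 / 2 = 75.5 px per column.

75.5 px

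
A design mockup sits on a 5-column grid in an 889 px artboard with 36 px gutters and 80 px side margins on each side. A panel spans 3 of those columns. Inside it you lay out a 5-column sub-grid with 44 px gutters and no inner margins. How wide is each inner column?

Outer content = 889 − 2·80 = 729 px.
729 − 4·36 = 585; ÷5 gives c = 117 px.
3 columns plus 2 gutters: 351 + 72 = 423 px.
423 − 4·44 = 247; ÷5 gives d = 49.4 px.

49.4 px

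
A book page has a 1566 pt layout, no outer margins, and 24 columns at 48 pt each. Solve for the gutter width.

18 pt

24·48 + 23g = 1566 → 23g = 414 → g = 18 pt.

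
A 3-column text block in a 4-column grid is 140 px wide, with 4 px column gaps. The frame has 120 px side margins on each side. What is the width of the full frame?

Subtracting 2 column gaps of 4 leaves 132 for 3 columns, so c = 44 px.
Frame = 2·120 + 4·44 + 3·4 = 240 + 176 + 12 = 428 px.

428 px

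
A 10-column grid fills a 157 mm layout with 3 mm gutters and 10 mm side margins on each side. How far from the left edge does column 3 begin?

38 mm

Take off 20 mm of margins, leaving 137 mm.
Subtracting 9 gutters of 3 leaves 110 for 10 columns, so c = 11 mm.
Before column 3: the margin + 2 columns + 2 gutters.
Offset = 10 + 2·(11 + 3) = 10 + 28 = 38 mm.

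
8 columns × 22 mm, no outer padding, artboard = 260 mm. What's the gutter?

12 mm

8·22 + 7g = 260 → 7g = 84 → g = 12 mm.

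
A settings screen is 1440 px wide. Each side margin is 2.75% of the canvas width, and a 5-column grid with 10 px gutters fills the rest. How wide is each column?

Margins: 2.75% × 1440 = 39.6 px each, so content = 1440 − 79.2 = 1360.8 px.
5 columns + 4 gutters: 5c + 4·10 = 1360.8.
5c = 1360.8 − 40 = 1320.8, so c = 264.16 px.

264.16 px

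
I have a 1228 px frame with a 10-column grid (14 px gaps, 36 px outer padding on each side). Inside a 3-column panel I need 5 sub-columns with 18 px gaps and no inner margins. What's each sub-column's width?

Subtract both margins: 1228 − 2·36 = 1156 px.
10 columns + 9 gaps: 10c + 9·14 = 1156.
10c = 1156 − 126 = 1030, so c = 103 px.
3-column span = 3·103 + 2·14 = 337 px.
5 columns + 4 gaps: 5d + 4·18 = 337.
5d = 337 − 72 = 265, so d = 53 px.

53 px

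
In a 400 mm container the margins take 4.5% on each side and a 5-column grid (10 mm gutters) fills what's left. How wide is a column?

64.8 mm

Margins: 4.5% × 400 = 18 mm each, so content = 400 − 36 = 364 mm.
5 columns + 4 gutters: 5c + 4·10 = 364.
5c = 364 − 40 = 324, so c = 64.8 mm.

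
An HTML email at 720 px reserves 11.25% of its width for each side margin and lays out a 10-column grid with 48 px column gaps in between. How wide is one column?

12.6 px

Margins: 11.25% × 720 = 81 px each, so content = 720 − 162 = 558 px.
10c + 9·48 = 558 → 10c = 126 → c = 12.6 px.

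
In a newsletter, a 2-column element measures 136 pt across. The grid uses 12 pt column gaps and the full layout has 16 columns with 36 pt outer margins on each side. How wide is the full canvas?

Subtracting 1 column gap of 12 leaves 124 for 2 columns, so c = 62 pt.
Total width: 2·36 + 16·62 + 15·12 = 1244 pt.

1244 pt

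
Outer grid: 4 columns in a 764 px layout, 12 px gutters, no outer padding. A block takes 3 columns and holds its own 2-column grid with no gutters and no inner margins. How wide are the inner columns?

285 px

4 columns + 3 gutters: 4c + 3·12 = 764.
4c = 764 − 36 = 728, so c = 182 px.
3-column span = 3·182 + 2·12 = 570 px.
With no gutters, each column is 570/2 = 285 px.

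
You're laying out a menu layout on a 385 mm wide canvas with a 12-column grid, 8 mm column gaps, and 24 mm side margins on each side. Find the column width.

Take off 48 mm of margins, leaving 337 mm.
Subtracting 11 column gaps of 8 leaves 249 for 12 columns, so c = 20.75 mm.

20.75 mm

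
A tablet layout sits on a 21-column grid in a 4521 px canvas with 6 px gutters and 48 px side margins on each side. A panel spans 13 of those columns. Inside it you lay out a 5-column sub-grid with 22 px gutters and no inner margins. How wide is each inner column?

529.8 px

Inside the margins: 4521 − 96 = 4425 px.
Subtracting 20 gutters of 6 leaves 4305 for 21 columns, so c = 205 px.
Span of 13: 13·205 + 12·6 = 2665 + 72 = 2737 px.
2737 − 4·22 = 2649; ÷5 gives d = 529.8 px.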